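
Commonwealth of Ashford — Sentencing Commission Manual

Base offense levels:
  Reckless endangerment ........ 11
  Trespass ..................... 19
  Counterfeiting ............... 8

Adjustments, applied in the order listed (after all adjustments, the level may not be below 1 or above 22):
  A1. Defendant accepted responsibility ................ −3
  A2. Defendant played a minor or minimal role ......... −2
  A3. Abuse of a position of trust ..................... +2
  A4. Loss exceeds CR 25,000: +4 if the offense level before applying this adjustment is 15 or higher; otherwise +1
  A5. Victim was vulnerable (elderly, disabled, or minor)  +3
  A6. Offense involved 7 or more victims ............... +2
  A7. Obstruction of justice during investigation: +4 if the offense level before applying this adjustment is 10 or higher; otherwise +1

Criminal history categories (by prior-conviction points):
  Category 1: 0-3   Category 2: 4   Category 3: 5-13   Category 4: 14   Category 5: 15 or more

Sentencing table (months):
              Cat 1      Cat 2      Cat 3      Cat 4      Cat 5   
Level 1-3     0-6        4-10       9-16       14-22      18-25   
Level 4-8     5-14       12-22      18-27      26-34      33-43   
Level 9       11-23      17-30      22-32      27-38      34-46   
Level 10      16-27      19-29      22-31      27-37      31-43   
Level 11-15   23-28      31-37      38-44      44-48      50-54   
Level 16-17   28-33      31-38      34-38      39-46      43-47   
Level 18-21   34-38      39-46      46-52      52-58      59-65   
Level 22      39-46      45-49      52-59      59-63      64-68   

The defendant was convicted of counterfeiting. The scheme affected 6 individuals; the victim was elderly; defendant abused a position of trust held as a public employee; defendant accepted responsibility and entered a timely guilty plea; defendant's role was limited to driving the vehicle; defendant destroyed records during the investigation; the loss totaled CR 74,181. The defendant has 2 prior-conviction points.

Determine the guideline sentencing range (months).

Base offense level for counterfeiting: 8.
A1 applies: 8 − 3 = 5.
A2 applies: 5 − 2 = 3.
A3 applies: 3 + 2 = 5.
A4 applies (level before this adjustment is 5 < 15, so +1): 5 + 1 = 6.
A5 applies: 6 + 3 = 9.
A7 applies (level before this adjustment is 9 < 10, so +1): 9 + 1 = 10.
Final offense level: 10.
Criminal history: 2 prior points → Category 1 (0-3).
Level 10 falls in the 10 band.
Grid: Level 10 × Category 1 = 16-27 months.

16-27 months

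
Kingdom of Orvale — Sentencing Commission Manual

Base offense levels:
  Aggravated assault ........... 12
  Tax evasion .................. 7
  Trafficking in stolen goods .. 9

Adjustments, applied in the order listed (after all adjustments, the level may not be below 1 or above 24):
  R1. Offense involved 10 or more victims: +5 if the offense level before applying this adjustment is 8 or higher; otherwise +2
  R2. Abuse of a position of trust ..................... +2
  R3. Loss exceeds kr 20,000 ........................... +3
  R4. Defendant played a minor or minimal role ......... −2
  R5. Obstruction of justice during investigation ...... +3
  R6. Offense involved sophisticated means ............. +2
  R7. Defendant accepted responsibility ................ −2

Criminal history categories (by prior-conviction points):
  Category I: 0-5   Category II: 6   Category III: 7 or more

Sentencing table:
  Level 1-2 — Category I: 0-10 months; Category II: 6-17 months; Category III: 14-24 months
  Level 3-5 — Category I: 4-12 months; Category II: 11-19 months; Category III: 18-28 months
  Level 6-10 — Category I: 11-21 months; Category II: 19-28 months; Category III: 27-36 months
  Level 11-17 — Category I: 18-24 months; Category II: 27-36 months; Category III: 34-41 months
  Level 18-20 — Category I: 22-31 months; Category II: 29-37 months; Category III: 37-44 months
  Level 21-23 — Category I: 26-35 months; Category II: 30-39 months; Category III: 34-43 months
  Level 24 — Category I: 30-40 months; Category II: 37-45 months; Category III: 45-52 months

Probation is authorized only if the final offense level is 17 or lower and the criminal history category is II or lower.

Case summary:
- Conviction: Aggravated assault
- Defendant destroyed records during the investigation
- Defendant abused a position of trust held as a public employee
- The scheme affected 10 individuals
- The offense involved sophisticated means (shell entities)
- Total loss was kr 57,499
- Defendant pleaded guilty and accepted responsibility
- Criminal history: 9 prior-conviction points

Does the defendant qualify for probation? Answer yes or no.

Base offense level for aggravated assault: 12.
R1 applies (level before this adjustment is 12 ≥ 8, so +5): 12 + 5 = 17.
R2 applies: 17 + 2 = 19.
R3 applies: 19 + 3 = 22.
R5 applies: 22 + 3 = 25.
R6 applies: 25 + 2 = 27.
R7 applies: 27 − 2 = 25.
Level 25 exceeds the maximum of 24; capped at 24.
Final offense level: 24.
Criminal history: 9 prior points → Category III (7+).
Level 24 falls in the 24 band.
Grid: Level 24 × Category III = 45-52 months.
Probation check: level 24 > 17 and category III > II → not eligible.

No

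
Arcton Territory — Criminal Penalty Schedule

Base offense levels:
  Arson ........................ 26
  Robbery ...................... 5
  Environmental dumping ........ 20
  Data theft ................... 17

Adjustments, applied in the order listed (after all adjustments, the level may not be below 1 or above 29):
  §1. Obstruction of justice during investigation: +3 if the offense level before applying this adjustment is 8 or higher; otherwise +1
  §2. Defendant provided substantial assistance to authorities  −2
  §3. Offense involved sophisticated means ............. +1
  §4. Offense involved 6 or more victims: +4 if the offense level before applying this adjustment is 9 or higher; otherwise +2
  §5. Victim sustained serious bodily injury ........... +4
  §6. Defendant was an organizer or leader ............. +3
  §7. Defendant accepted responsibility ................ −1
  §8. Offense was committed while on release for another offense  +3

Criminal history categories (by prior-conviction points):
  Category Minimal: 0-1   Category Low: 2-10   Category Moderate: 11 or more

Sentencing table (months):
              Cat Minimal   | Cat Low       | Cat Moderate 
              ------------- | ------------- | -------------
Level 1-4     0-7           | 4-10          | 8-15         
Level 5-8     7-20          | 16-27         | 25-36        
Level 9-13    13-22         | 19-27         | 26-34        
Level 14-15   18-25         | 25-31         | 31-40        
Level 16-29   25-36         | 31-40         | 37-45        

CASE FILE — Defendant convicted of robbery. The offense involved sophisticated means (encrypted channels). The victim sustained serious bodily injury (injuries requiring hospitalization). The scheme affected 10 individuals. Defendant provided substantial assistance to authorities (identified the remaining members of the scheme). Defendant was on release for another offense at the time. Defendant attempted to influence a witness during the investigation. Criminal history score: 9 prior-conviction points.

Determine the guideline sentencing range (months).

25-31 months

Base offense level for robbery: 5.
§1 applies (level before this adjustment is 5 < 8, so +1): 5 + 1 = 6.
§2 applies: 6 − 2 = 4.
§3 applies: 4 + 1 = 5.
§4 applies (level before this adjustment is 5 < 9, so +2): 5 + 2 = 7.
§5 applies: 7 + 4 = 11.
§6 does not apply.
§8 applies: 11 + 3 = 14.
Final offense level: 14.
Criminal history: 9 prior points → Category Low (2-10).
Level 14 falls in the 14-15 band.
Grid: Level 14-15 × Category Low = 25-31 months.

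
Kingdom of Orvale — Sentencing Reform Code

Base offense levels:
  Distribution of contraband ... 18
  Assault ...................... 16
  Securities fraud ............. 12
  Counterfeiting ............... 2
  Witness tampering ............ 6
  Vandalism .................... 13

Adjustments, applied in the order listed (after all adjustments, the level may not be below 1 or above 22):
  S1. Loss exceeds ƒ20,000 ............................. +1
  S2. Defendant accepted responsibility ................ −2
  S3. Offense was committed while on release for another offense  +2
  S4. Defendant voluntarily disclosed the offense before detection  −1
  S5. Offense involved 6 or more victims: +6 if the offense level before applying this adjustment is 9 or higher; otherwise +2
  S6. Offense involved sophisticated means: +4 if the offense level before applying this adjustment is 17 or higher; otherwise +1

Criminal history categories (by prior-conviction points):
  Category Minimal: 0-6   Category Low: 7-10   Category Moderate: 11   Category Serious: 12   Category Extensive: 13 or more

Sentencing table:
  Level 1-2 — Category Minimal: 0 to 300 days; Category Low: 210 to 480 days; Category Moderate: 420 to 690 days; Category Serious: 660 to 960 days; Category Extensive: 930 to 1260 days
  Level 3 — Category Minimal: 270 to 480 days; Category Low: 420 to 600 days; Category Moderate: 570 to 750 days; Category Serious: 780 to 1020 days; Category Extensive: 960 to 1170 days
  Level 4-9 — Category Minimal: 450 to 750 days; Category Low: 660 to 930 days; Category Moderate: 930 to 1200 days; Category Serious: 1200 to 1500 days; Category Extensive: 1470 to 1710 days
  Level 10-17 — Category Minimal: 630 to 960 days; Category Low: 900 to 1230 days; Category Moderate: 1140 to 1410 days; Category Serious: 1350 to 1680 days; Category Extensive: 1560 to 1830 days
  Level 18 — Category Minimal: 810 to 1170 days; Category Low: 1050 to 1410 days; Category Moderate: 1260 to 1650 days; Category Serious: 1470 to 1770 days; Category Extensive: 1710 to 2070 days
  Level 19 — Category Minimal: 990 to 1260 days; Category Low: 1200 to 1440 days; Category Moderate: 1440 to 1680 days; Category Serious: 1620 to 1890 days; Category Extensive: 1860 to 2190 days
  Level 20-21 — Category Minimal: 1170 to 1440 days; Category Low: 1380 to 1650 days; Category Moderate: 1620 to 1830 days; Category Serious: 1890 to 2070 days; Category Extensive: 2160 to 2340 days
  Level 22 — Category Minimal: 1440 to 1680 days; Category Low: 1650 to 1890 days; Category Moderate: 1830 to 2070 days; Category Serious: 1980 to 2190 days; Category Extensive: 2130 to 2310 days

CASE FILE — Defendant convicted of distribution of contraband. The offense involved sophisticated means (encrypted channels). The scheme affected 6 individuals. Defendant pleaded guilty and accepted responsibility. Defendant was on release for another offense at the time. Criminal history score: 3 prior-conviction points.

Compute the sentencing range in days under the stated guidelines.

1440-1680 days

Base offense level for distribution of contraband: 18.
S1 does not apply.
S2 applies: 18 − 2 = 16.
S3 applies: 16 + 2 = 18.
S4 does not apply.
S5 applies (level before this adjustment is 18 ≥ 9, so +6): 18 + 6 = 24.
S6 applies (level before this adjustment is 24 ≥ 17, so +4): 24 + 4 = 28.
Level 28 exceeds the maximum of 22; capped at 22.
Final offense level: 22.
Criminal history: 3 prior points → Category Minimal (0-6).
Level 22 falls in the 22 band.
Grid: Level 22 × Category Minimal = 1440-1680 days.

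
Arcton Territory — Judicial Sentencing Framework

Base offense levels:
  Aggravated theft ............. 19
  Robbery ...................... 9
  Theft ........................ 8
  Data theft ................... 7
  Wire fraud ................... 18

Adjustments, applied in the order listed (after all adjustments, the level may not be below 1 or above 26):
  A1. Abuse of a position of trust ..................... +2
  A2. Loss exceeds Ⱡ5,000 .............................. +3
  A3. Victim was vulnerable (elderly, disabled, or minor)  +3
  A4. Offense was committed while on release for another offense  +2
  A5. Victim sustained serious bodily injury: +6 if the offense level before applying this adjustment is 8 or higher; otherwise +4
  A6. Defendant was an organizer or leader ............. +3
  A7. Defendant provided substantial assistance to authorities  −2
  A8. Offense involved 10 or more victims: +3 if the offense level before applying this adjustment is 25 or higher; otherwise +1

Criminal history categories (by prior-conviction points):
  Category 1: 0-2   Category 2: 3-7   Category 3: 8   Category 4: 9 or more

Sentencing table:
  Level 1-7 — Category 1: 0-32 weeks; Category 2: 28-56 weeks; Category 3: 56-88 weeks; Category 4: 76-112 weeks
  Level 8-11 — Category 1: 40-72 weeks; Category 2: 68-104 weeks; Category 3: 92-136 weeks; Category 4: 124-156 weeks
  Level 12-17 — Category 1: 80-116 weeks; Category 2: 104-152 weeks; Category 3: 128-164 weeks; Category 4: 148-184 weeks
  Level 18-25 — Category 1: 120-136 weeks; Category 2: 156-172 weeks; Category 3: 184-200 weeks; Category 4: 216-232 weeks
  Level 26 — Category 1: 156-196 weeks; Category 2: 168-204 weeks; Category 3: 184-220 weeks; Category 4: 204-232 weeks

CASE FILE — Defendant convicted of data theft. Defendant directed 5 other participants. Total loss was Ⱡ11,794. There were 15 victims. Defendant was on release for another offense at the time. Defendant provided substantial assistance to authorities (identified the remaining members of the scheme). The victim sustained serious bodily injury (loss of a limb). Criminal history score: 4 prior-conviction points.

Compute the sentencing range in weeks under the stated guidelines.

Base offense level for data theft: 7.
A1 does not apply.
A2 applies: 7 + 3 = 10.
A4 applies: 10 + 2 = 12.
A5 applies (level before this adjustment is 12 ≥ 8, so +6): 12 + 6 = 18.
A6 applies: 18 + 3 = 21.
A7 applies: 21 − 2 = 19.
A8 applies (level before this adjustment is 19 < 25, so +1): 19 + 1 = 20.
Final offense level: 20.
Criminal history: 4 prior points → Category 2 (3-7).
Level 20 falls in the 18-25 band.
Grid: Level 18-25 × Category 2 = 156-172 weeks.

156-172 weeks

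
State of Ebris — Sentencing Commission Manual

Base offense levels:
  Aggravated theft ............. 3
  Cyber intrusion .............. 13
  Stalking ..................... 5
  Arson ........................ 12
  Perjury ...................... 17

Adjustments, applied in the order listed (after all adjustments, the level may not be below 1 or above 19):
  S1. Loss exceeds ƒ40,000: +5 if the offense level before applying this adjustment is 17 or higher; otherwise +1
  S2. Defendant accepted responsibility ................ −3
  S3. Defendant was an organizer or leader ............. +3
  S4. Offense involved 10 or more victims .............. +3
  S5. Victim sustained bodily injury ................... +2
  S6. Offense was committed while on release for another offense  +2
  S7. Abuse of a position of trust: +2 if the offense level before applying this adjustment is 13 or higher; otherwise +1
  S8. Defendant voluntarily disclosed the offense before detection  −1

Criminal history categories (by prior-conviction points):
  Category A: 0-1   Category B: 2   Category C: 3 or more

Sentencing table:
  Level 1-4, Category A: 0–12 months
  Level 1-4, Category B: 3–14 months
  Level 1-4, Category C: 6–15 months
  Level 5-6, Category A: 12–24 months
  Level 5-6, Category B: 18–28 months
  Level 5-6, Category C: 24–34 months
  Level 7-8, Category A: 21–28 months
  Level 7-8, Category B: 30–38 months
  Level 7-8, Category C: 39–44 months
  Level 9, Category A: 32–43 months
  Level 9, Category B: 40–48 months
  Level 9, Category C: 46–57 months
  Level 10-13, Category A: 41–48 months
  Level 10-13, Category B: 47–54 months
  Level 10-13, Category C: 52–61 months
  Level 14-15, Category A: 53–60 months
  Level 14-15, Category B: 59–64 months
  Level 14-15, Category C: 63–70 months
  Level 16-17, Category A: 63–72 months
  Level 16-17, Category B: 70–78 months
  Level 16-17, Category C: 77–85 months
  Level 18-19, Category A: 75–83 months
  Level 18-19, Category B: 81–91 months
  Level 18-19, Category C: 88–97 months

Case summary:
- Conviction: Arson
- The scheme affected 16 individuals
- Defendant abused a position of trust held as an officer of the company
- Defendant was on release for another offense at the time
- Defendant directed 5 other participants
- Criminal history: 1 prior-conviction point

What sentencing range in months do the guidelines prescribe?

Base offense level for arson: 12.
S1 does not apply.
S2 does not apply.
S3 applies: 12 + 3 = 15.
S4 applies: 15 + 3 = 18.
S6 applies: 18 + 2 = 20.
S7 applies (level before this adjustment is 20 ≥ 13, so +2): 20 + 2 = 22.
S8 does not apply.
Level 22 exceeds the maximum of 19; capped at 19.
Final offense level: 19.
Criminal history: 1 prior point → Category A (0-1).
Level 19 falls in the 18-19 band.
Grid: Level 18-19 × Category A = 75-83 months.

75-83 months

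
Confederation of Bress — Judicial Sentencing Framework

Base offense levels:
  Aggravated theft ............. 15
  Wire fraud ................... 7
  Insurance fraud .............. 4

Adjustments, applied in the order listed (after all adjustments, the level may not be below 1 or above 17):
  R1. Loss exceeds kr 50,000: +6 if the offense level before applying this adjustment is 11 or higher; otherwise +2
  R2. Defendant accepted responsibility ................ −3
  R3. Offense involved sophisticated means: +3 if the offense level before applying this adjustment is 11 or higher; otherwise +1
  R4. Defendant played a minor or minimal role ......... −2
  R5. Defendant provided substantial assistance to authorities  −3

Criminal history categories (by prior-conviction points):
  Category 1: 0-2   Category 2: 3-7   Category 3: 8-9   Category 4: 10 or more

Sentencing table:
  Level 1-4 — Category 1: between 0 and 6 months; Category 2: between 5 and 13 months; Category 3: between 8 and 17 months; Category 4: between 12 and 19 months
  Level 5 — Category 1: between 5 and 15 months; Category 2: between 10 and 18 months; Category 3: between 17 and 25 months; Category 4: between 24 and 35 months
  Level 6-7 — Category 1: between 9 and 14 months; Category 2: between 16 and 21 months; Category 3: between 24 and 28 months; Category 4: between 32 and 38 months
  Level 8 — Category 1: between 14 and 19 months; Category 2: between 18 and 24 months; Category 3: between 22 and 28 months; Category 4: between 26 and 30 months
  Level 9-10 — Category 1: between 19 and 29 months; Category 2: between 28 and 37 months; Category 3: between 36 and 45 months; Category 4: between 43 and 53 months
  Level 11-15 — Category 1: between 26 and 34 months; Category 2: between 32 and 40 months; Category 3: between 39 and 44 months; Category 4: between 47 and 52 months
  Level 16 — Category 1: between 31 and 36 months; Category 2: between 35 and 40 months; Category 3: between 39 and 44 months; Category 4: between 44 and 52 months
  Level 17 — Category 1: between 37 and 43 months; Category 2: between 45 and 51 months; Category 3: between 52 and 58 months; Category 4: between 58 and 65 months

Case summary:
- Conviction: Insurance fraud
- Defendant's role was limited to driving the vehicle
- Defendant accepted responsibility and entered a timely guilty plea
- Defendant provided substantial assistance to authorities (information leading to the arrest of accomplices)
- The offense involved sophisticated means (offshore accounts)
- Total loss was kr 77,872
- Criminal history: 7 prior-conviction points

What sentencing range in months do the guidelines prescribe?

Base offense level for insurance fraud: 4.
R1 applies (level before this adjustment is 4 < 11, so +2): 4 + 2 = 6.
R2 applies: 6 − 3 = 3.
R3 applies (level before this adjustment is 3 < 11, so +1): 3 + 1 = 4.
R4 applies: 4 − 2 = 2.
R5 applies: 2 − 3 = -1.
Level -1 is below the minimum of 1; floored at 1.
Final offense level: 1.
Criminal history: 7 prior points → Category 2 (3-7).
Level 1 falls in the 1-4 band.
Grid: Level 1-4 × Category 2 = 5-13 months.

5-13 months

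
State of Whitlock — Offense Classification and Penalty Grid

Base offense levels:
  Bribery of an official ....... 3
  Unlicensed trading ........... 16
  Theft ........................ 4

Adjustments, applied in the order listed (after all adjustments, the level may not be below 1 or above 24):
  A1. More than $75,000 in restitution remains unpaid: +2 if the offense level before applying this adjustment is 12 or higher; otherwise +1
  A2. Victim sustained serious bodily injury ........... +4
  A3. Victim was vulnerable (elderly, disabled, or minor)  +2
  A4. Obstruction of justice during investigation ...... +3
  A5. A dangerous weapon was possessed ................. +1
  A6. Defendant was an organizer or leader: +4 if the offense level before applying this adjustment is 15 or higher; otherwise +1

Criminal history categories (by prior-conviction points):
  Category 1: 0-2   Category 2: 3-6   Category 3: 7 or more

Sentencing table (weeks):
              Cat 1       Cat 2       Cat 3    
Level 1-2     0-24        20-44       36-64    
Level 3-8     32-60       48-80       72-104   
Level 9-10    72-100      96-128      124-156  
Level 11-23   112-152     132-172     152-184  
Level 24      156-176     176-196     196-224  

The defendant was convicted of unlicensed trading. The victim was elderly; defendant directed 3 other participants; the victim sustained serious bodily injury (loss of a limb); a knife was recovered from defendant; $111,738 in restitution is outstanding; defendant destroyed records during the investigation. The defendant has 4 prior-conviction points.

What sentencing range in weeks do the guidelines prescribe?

Base offense level for unlicensed trading: 16.
A1 applies (level before this adjustment is 16 ≥ 12, so +2): 16 + 2 = 18.
A2 applies: 18 + 4 = 22.
A3 applies: 22 + 2 = 24.
A4 applies: 24 + 3 = 27.
A5 applies: 27 + 1 = 28.
A6 applies (level before this adjustment is 28 ≥ 15, so +4): 28 + 4 = 32.
Level 32 exceeds the maximum of 24; capped at 24.
Final offense level: 24.
Criminal history: 4 prior points → Category 2 (3-6).
Level 24 falls in the 24 band.
Grid: Level 24 × Category 2 = 176-196 weeks.

176-196 weeks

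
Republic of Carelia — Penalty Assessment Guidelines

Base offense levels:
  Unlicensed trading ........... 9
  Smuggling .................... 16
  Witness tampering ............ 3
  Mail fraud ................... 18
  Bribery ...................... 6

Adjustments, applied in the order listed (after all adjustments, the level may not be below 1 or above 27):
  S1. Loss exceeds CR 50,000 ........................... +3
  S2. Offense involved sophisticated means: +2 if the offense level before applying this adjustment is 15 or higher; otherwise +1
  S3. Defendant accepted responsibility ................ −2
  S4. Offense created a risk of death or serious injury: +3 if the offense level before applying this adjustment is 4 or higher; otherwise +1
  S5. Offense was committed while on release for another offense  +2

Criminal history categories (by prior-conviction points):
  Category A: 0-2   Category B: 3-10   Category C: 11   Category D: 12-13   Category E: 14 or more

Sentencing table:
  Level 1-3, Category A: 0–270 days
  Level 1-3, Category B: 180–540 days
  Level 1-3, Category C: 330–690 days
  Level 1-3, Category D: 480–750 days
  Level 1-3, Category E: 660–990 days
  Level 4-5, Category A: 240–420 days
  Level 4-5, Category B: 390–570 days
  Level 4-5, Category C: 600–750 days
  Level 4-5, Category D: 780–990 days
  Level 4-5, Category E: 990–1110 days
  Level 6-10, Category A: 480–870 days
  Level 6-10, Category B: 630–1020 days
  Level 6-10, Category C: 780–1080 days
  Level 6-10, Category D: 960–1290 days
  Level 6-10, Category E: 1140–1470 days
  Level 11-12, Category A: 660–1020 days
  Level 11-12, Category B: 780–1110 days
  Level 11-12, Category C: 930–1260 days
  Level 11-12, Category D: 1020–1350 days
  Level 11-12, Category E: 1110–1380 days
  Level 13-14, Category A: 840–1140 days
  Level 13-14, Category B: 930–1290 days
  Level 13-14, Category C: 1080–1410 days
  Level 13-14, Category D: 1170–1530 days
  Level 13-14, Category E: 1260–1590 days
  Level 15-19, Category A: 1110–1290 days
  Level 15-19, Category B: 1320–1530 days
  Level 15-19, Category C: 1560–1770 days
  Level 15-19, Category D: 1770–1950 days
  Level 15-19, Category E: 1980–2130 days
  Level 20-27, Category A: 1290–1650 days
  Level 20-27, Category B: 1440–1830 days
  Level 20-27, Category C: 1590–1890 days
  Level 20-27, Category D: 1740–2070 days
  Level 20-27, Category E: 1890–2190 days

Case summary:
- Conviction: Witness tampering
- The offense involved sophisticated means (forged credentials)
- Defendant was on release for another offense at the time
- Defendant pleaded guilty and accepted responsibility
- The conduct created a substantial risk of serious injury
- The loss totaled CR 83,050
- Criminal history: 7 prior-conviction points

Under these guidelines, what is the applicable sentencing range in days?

630-1020 days

Base offense level for witness tampering: 3.
S1 applies: 3 + 3 = 6.
S2 applies (level before this adjustment is 6 < 15, so +1): 6 + 1 = 7.
S3 applies: 7 − 2 = 5.
S4 applies (level before this adjustment is 5 ≥ 4, so +3): 5 + 3 = 8.
S5 applies: 8 + 2 = 10.
Final offense level: 10.
Criminal history: 7 prior points → Category B (3-10).
Level 10 falls in the 6-10 band.
Grid: Level 6-10 × Category B = 630-1020 days.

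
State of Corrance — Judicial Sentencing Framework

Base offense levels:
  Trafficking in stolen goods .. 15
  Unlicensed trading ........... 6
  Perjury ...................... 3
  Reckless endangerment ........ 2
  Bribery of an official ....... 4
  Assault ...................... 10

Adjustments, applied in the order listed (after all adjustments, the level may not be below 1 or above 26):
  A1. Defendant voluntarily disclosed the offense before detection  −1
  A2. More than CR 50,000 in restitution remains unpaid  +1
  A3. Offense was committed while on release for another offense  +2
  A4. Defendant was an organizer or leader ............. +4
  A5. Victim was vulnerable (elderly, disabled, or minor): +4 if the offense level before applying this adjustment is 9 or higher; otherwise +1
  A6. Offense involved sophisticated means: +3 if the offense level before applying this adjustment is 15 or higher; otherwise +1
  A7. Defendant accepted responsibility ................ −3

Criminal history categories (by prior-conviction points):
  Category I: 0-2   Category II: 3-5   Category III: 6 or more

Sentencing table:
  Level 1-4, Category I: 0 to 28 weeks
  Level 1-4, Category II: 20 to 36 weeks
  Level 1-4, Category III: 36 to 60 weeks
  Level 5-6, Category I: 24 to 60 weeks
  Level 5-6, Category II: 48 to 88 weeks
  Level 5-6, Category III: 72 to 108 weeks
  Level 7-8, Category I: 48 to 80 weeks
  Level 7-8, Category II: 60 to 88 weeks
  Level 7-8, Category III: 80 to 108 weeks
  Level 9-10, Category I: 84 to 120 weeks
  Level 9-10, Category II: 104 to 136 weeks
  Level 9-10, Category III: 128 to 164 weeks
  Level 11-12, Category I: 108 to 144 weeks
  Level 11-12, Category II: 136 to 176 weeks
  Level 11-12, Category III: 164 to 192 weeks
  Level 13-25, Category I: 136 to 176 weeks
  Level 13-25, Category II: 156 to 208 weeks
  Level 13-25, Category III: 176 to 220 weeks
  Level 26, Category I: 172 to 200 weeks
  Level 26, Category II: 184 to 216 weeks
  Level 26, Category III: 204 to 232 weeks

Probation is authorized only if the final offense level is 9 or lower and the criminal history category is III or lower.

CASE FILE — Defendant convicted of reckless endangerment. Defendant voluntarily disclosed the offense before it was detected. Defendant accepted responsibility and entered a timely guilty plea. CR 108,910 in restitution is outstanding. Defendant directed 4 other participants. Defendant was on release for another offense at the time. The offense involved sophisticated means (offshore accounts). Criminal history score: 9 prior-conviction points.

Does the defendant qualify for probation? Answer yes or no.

Yes

Base offense level for reckless endangerment: 2.
A1 applies: 2 − 1 = 1.
A2 applies: 1 + 1 = 2.
A3 applies: 2 + 2 = 4.
A4 applies: 4 + 4 = 8.
A5 does not apply.
A6 applies (level before this adjustment is 8 < 15, so +1): 8 + 1 = 9.
A7 applies: 9 − 3 = 6.
Final offense level: 6.
Criminal history: 9 prior points → Category III (6+).
Level 6 falls in the 5-6 band.
Grid: Level 5-6 × Category III = 72-108 weeks.
Probation check: level 6 ≤ 9 and category III ≤ III → eligible.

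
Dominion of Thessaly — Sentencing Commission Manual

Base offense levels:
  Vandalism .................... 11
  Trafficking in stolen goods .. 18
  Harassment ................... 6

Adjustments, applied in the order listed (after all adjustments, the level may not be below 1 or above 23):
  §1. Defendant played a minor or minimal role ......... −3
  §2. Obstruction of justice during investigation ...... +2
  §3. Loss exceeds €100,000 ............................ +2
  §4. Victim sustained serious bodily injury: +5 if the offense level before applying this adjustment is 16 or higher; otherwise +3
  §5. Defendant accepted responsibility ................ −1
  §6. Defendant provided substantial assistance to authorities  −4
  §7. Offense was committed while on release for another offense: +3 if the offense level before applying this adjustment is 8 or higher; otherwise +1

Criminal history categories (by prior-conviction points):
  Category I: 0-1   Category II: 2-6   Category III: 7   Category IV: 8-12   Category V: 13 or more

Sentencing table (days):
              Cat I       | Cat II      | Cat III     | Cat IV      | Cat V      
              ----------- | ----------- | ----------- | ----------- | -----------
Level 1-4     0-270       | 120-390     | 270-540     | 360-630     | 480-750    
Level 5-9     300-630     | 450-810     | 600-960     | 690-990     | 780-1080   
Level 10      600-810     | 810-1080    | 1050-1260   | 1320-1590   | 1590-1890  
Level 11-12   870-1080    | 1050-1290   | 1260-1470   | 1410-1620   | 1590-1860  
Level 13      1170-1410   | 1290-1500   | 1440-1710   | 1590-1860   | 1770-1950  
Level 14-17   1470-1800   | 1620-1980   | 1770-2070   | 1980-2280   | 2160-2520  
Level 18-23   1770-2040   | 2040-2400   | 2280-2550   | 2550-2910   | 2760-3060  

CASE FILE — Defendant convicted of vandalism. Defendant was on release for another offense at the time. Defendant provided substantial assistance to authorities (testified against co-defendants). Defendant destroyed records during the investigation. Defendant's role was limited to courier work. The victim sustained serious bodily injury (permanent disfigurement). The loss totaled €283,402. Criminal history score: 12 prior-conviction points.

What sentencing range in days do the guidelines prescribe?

1980-2280 days

Base offense level for vandalism: 11.
§1 applies: 11 − 3 = 8.
§2 applies: 8 + 2 = 10.
§3 applies: 10 + 2 = 12.
§4 applies (level before this adjustment is 12 < 16, so +3): 12 + 3 = 15.
§6 applies: 15 − 4 = 11.
§7 applies (level before this adjustment is 11 ≥ 8, so +3): 11 + 3 = 14.
Final offense level: 14.
Criminal history: 12 prior points → Category IV (8-12).
Level 14 falls in the 14-17 band.
Grid: Level 14-17 × Category IV = 1980-2280 days.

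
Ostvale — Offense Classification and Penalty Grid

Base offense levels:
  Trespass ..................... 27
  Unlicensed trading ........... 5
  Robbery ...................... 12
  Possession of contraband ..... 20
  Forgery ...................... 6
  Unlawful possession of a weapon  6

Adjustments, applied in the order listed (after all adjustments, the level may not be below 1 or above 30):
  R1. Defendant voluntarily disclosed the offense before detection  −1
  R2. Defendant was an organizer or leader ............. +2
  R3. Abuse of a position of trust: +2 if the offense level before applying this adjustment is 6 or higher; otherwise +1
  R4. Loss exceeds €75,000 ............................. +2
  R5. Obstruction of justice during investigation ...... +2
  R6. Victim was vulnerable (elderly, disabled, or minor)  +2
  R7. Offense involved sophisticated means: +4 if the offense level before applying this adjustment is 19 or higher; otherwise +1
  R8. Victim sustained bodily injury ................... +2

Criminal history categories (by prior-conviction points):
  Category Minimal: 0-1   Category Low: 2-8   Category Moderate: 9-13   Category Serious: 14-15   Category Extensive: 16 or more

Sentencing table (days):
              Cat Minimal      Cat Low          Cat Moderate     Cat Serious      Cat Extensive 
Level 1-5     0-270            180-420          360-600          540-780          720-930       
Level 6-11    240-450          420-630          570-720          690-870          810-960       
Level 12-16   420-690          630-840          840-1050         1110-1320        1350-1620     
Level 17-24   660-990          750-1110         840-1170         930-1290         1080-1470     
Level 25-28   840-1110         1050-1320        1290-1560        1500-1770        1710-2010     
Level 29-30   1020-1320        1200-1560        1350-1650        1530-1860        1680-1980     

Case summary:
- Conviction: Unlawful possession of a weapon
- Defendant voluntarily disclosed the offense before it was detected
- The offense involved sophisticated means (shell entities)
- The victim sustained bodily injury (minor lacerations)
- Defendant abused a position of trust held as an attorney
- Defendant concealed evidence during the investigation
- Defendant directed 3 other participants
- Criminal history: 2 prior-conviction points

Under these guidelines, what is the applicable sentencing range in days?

630-840 days

Base offense level for unlawful possession of a weapon: 6.
R1 applies: 6 − 1 = 5.
R2 applies: 5 + 2 = 7.
R3 applies (level before this adjustment is 7 ≥ 6, so +2): 7 + 2 = 9.
R5 applies: 9 + 2 = 11.
R6 does not apply.
R7 applies (level before this adjustment is 11 < 19, so +1): 11 + 1 = 12.
R8 applies: 12 + 2 = 14.
Final offense level: 14.
Criminal history: 2 prior points → Category Low (2-8).
Level 14 falls in the 12-16 band.
Grid: Level 12-16 × Category Low = 630-840 days.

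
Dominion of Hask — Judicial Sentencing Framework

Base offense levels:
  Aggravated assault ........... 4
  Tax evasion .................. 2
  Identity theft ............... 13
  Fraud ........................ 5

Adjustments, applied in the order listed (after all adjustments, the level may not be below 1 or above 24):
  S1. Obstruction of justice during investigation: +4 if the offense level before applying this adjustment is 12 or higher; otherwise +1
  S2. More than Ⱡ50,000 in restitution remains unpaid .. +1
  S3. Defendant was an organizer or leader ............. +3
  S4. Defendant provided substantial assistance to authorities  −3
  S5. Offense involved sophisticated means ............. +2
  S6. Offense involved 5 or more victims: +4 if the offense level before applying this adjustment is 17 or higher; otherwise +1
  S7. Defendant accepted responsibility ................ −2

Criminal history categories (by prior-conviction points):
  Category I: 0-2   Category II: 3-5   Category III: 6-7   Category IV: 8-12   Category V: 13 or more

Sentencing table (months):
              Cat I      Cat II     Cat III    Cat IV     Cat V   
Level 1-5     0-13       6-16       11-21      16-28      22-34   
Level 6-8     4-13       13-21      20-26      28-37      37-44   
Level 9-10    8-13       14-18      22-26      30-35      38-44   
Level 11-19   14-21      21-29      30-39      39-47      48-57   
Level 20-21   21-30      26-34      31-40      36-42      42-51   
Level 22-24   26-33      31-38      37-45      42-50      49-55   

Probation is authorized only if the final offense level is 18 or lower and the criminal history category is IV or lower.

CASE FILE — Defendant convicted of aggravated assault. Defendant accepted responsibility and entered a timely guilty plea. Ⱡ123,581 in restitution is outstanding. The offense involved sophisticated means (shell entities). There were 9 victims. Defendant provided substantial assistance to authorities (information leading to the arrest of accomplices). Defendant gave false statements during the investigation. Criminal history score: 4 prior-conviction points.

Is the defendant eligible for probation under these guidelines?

Base offense level for aggravated assault: 4.
S1 applies (level before this adjustment is 4 < 12, so +1): 4 + 1 = 5.
S2 applies: 5 + 1 = 6.
S4 applies: 6 − 3 = 3.
S5 applies: 3 + 2 = 5.
S6 applies (level before this adjustment is 5 < 17, so +1): 5 + 1 = 6.
S7 applies: 6 − 2 = 4.
Final offense level: 4.
Criminal history: 4 prior points → Category II (3-5).
Level 4 falls in the 1-5 band.
Grid: Level 1-5 × Category II = 6-16 months.
Probation check: level 4 ≤ 18 and category II ≤ IV → eligible.

Yes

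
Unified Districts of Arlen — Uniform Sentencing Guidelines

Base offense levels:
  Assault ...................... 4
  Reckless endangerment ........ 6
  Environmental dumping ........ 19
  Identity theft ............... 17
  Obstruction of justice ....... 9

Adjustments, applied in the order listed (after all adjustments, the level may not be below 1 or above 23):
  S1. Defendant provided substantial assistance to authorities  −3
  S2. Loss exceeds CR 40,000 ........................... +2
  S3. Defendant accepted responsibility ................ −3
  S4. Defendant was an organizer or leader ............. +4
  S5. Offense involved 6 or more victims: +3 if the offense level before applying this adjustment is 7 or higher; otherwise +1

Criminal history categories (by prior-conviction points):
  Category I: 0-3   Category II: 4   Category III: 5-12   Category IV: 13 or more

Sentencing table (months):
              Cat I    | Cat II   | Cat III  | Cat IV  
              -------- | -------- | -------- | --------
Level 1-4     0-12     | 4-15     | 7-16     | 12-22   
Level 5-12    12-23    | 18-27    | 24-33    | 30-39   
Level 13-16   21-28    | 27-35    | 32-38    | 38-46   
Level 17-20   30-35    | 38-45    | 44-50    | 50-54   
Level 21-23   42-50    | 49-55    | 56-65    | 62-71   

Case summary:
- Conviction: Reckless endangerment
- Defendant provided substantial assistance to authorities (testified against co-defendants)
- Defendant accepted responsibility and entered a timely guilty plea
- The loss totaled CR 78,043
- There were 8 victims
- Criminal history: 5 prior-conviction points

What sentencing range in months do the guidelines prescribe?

Base offense level for reckless endangerment: 6.
S1 applies: 6 − 3 = 3.
S2 applies: 3 + 2 = 5.
S3 applies: 5 − 3 = 2.
S4 does not apply.
S5 applies (level before this adjustment is 2 < 7, so +1): 2 + 1 = 3.
Final offense level: 3.
Criminal history: 5 prior points → Category III (5-12).
Level 3 falls in the 1-4 band.
Grid: Level 1-4 × Category III = 7-16 months.

7-16 months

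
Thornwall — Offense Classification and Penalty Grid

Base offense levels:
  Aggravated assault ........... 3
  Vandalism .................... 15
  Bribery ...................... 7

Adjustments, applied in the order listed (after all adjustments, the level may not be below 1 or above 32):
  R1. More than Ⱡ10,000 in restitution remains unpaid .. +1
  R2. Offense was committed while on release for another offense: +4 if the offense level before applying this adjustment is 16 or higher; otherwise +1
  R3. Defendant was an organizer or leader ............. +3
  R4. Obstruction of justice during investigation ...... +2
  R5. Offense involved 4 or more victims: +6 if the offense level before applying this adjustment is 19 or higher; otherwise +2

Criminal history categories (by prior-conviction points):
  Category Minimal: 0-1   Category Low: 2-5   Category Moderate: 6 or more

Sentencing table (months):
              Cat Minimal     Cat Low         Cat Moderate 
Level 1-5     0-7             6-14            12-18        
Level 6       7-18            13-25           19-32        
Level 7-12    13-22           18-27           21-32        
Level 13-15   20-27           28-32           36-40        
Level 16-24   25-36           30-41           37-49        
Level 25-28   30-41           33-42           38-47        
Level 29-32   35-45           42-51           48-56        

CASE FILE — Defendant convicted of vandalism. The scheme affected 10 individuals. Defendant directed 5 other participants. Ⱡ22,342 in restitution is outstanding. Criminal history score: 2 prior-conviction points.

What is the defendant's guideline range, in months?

Base offense level for vandalism: 15.
R1 applies: 15 + 1 = 16.
R2 does not apply.
R3 applies: 16 + 3 = 19.
R5 applies (level before this adjustment is 19 ≥ 19, so +6): 19 + 6 = 25.
Final offense level: 25.
Criminal history: 2 prior points → Category Low (2-5).
Level 25 falls in the 25-28 band.
Grid: Level 25-28 × Category Low = 33-42 months.

33-42 months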